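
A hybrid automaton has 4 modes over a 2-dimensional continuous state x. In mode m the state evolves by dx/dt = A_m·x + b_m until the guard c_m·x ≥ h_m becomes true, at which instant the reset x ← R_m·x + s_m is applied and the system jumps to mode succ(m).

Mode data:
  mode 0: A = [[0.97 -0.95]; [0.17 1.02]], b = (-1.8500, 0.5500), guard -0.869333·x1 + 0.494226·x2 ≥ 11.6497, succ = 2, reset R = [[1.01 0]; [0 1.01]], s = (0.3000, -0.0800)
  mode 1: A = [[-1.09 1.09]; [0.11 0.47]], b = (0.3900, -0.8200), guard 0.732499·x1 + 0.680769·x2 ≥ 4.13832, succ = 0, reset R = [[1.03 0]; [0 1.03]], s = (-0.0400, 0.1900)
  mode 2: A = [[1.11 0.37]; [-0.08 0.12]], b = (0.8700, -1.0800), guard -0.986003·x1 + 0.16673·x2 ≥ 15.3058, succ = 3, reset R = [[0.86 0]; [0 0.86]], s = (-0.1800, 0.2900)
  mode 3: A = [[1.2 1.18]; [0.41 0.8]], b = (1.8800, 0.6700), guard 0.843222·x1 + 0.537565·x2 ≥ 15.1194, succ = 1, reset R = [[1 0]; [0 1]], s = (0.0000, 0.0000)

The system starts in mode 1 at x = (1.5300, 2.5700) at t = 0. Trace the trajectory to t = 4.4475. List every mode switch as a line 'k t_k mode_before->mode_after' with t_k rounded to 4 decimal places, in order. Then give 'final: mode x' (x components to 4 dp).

Mode 1: guard c·x = 4.1383 hit at Δt = 0.8929 (t = 0.8929), x⁻ = (2.6260, 3.2533) → reset → x⁺ = (2.6648, 3.5409), jump to mode 0
Mode 0: guard c·x = 11.6497 hit at Δt = 1.0524 (t = 1.9453), x⁻ = (-6.9050, 11.4258) → reset → x⁺ = (-6.6741, 11.4601), jump to mode 2
Mode 2: guard c·x = 15.3058 hit at Δt = 1.3543 (t = 3.2996), x⁻ = (-13.3294, 12.9730) → reset → x⁺ = (-11.6433, 11.4468), jump to mode 3
Mode 3: flow for 1.1479 to horizon, guard not reached → x = (1.6475, 23.3238)

1 0.8929 1->0
2 1.9453 0->2
3 3.2996 2->3
final: 3 1.6475 23.3238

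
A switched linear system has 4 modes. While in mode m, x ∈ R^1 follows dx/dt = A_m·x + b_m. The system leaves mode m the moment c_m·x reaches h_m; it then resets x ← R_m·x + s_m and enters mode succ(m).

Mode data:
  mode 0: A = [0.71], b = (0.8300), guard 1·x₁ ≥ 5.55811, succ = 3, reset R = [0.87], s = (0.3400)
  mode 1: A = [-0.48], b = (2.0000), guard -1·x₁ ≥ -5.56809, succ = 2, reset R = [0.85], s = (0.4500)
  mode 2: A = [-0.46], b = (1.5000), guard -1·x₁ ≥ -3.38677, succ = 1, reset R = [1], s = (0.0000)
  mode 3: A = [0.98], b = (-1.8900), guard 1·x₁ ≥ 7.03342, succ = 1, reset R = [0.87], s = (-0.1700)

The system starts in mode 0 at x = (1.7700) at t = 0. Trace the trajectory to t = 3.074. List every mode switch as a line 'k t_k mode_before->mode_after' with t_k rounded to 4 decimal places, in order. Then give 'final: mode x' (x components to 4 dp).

Mode 0: guard c·x = 5.5581 hit at Δt = 1.1663 (t = 1.1663), x⁻ = (5.5581) → reset → x⁺ = (5.1756), jump to mode 3
Mode 3: guard c·x = 7.0334 hit at Δt = 0.4617 (t = 1.6280), x⁻ = (7.0334) → reset → x⁺ = (5.9491), jump to mode 1
Mode 1: guard c·x = -5.5681 hit at Δt = 0.5010 (t = 2.1290), x⁻ = (5.5681) → reset → x⁺ = (5.1829), jump to mode 2
Mode 2: flow for 0.9450 to horizon, guard not reached → x = (4.5053)

1 1.1663 0->3
2 1.6280 3->1
3 2.1290 1->2
final: 2 4.5053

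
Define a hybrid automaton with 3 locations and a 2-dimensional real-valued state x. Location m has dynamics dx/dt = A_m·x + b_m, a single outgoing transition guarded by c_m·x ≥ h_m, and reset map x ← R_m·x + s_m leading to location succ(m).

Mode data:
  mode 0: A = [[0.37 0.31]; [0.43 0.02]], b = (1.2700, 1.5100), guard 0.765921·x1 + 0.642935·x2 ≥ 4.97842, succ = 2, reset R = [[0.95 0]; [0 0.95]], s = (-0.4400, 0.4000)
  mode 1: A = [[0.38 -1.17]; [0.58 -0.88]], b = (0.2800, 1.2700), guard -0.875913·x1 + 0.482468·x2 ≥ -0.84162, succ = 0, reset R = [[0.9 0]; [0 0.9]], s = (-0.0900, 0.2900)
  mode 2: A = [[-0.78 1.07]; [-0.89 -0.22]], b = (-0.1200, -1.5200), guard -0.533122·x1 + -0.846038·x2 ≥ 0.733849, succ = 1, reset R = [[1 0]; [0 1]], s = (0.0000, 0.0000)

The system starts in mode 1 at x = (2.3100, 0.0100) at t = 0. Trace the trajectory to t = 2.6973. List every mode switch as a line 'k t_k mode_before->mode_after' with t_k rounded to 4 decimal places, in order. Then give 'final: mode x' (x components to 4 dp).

1 1.2264 1->0
2 1.7838 0->2
final: 2 2.3205 -0.2724

Mode 1: guard c·x = -0.8416 hit at Δt = 1.2264 (t = 1.2264), x⁻ = (2.0641, 2.0030) → reset → x⁺ = (1.7677, 2.0927), jump to mode 0
Mode 0: guard c·x = 4.9784 hit at Δt = 0.5574 (t = 1.7838), x⁻ = (3.4917, 3.5837) → reset → x⁺ = (2.8771, 3.8045), jump to mode 2
Mode 2: flow for 0.9135 to horizon, guard not reached → x = (2.3205, -0.2724)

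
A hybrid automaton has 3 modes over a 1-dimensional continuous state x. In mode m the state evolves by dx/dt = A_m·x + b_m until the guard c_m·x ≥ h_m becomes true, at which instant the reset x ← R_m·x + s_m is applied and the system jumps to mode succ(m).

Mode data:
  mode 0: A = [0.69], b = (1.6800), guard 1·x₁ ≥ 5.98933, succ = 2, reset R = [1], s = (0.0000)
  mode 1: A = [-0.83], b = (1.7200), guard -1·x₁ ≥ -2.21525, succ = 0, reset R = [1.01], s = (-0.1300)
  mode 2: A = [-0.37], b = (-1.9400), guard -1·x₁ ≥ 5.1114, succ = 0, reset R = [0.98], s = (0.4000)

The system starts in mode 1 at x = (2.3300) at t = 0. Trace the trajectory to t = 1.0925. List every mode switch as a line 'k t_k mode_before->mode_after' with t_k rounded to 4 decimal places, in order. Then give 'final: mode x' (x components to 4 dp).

1 0.7100 1->0
final: 0 3.4794

Mode 1: guard c·x = -2.2153 hit at Δt = 0.7100 (t = 0.7100), x⁻ = (2.2153) → reset → x⁺ = (2.1074), jump to mode 0
Mode 0: flow for 0.3825 to horizon, guard not reached → x = (3.4794)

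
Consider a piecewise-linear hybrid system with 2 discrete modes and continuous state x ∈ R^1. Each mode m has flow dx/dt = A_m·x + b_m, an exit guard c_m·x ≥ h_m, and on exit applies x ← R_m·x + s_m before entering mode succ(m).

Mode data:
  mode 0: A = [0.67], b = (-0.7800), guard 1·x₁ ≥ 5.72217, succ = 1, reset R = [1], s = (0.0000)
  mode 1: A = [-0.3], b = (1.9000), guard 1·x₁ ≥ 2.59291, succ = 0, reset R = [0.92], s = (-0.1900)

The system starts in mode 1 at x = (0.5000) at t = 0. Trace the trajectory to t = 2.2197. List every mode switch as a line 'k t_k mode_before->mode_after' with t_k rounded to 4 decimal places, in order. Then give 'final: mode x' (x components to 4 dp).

Mode 1: guard c·x = 2.5929 hit at Δt = 1.4813 (t = 1.4813), x⁻ = (2.5929) → reset → x⁺ = (2.1955), jump to mode 0
Mode 0: flow for 0.7384 to horizon, guard not reached → x = (2.8556)

1 1.4813 1->0
final: 0 2.8556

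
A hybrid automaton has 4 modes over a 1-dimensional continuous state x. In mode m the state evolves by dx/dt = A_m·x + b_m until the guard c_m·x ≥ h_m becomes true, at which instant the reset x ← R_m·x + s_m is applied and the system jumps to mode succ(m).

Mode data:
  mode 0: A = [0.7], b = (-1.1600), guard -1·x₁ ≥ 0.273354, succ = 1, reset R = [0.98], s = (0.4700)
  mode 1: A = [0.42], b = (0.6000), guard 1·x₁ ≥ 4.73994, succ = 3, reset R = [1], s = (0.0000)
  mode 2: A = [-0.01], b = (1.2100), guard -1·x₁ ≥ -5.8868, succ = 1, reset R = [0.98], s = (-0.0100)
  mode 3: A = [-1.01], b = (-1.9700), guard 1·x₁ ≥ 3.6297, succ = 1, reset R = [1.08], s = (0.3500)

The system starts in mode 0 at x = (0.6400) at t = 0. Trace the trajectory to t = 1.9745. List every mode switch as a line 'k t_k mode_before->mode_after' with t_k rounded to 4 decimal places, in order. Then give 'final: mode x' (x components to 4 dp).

1 0.9154 0->1
final: 1 1.1156

Mode 0: guard c·x = 0.2734 hit at Δt = 0.9154 (t = 0.9154), x⁻ = (-0.2734) → reset → x⁺ = (0.2021), jump to mode 1
Mode 1: flow for 1.0591 to horizon, guard not reached → x = (1.1156)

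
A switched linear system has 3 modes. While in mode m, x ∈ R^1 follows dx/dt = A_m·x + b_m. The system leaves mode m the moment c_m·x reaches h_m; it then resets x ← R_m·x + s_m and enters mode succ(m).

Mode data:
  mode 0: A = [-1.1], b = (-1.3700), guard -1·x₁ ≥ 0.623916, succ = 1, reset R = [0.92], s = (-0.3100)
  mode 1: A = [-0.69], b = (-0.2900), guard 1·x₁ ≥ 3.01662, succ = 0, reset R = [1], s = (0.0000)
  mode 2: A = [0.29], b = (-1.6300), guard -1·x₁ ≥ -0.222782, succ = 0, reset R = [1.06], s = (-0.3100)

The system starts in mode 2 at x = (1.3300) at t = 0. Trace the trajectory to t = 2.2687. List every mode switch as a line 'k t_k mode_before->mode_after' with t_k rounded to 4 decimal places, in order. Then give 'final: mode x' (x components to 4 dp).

Mode 2: guard c·x = -0.2228 hit at Δt = 0.7916 (t = 0.7916), x⁻ = (0.2228) → reset → x⁺ = (-0.0739), jump to mode 0
Mode 0: guard c·x = 0.6239 hit at Δt = 0.5763 (t = 1.3679), x⁻ = (-0.6239) → reset → x⁺ = (-0.8840), jump to mode 1
Mode 1: flow for 0.9008 to horizon, guard not reached → x = (-0.6694)

1 0.7916 2->0
2 1.3679 0->1
final: 1 -0.6694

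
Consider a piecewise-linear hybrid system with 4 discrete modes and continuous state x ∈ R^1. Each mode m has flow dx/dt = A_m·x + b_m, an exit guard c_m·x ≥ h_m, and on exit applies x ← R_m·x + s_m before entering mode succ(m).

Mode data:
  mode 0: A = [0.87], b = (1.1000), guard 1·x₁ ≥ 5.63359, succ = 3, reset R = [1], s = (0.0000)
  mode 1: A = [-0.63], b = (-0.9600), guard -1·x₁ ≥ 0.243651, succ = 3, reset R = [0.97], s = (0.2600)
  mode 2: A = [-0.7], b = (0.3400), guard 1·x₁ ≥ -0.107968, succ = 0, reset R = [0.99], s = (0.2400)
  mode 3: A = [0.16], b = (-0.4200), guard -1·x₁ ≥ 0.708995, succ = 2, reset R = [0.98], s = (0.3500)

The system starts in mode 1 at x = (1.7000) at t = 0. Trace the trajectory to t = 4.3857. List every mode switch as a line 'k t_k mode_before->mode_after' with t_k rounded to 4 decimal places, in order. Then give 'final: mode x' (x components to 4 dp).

Mode 1: guard c·x = 0.2437 hit at Δt = 1.4660 (t = 1.4660), x⁻ = (-0.2437) → reset → x⁺ = (0.0237), jump to mode 3
Mode 3: guard c·x = 0.7090 hit at Δt = 1.5509 (t = 3.0169), x⁻ = (-0.7090) → reset → x⁺ = (-0.3448), jump to mode 2
Mode 2: guard c·x = -0.1080 hit at Δt = 0.4796 (t = 3.4965), x⁻ = (-0.1080) → reset → x⁺ = (0.1331), jump to mode 0
Mode 0: flow for 0.8892 to horizon, guard not reached → x = (1.7648)

1 1.4660 1->3
2 3.0169 3->2
3 3.4965 2->0
final: 0 1.7648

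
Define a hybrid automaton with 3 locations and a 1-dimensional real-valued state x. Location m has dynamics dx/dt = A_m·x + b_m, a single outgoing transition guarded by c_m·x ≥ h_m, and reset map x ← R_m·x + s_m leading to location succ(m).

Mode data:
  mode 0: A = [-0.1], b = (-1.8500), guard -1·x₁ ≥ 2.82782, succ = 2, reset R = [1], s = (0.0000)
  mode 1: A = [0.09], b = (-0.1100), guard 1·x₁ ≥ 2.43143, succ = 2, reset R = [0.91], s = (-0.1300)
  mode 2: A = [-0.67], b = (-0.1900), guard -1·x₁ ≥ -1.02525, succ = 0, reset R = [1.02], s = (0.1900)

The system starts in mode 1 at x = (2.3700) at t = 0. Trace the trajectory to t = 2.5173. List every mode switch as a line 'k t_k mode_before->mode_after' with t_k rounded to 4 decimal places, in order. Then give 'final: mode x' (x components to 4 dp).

Mode 1: guard c·x = 2.4314 hit at Δt = 0.5793 (t = 0.5793), x⁻ = (2.4314) → reset → x⁺ = (2.0826), jump to mode 2
Mode 2: guard c·x = -1.0252 hit at Δt = 0.8838 (t = 1.4631), x⁻ = (1.0252) → reset → x⁺ = (1.2358), jump to mode 0
Mode 0: flow for 1.0542 to horizon, guard not reached → x = (-0.7389)

1 0.5793 1->2
2 1.4631 2->0
final: 0 -0.7389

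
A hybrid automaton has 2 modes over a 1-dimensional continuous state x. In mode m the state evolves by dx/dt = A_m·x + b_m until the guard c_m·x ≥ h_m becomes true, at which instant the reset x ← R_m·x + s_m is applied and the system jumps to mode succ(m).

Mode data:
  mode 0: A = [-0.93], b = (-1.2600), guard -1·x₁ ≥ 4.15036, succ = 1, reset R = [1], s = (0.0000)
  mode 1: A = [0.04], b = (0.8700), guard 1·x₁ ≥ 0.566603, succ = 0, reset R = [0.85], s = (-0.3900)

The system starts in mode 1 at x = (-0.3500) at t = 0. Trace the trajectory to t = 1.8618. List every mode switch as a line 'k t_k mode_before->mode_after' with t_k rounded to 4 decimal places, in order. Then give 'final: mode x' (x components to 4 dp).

Mode 1: guard c·x = 0.5666 hit at Δt = 1.0485 (t = 1.0485), x⁻ = (0.5666) → reset → x⁺ = (0.0916), jump to mode 0
Mode 0: flow for 0.8133 to horizon, guard not reached → x = (-0.6759)

1 1.0485 1->0
final: 0 -0.6759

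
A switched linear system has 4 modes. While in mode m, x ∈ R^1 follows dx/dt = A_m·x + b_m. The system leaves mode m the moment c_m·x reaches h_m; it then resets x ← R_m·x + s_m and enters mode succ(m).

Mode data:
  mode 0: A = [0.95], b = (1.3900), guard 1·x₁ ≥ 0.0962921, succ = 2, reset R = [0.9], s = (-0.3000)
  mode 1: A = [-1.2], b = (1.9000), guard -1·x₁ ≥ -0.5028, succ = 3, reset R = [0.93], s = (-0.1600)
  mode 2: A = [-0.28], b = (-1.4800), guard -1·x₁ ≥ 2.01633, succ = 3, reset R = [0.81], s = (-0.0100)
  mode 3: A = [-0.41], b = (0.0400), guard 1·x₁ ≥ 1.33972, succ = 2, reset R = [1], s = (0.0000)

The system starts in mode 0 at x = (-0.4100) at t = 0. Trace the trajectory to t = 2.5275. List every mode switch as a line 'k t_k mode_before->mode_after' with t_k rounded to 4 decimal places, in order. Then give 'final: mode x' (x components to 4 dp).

Mode 0: guard c·x = 0.0963 hit at Δt = 0.4132 (t = 0.4132), x⁻ = (0.0963) → reset → x⁺ = (-0.2133), jump to mode 2
Mode 2: guard c·x = 2.0163 hit at Δt = 1.5686 (t = 1.9818), x⁻ = (-2.0163) → reset → x⁺ = (-1.6432), jump to mode 3
Mode 3: flow for 0.5457 to horizon, guard not reached → x = (-1.2942)

1 0.4132 0->2
2 1.9818 2->3
final: 3 -1.2942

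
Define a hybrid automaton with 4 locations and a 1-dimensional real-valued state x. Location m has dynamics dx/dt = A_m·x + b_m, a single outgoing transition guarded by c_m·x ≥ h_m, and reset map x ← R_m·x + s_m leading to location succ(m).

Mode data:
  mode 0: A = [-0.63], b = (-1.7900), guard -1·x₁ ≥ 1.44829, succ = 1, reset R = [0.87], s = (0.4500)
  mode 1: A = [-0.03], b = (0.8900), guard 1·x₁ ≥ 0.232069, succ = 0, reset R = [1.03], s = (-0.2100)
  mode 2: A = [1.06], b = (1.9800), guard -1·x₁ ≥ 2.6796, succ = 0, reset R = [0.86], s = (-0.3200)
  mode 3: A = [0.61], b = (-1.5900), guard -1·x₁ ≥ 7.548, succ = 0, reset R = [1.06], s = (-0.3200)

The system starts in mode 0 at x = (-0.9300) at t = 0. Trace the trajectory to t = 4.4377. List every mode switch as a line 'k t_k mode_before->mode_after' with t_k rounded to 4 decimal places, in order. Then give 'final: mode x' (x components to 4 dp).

1 0.5021 0->1
2 1.6618 1->0
3 2.8094 0->1
4 3.9691 1->0
final: 0 -0.7047

Mode 0: guard c·x = 1.4483 hit at Δt = 0.5021 (t = 0.5021), x⁻ = (-1.4483) → reset → x⁺ = (-0.8100), jump to mode 1
Mode 1: guard c·x = 0.2321 hit at Δt = 1.1597 (t = 1.6618), x⁻ = (0.2321) → reset → x⁺ = (0.0290), jump to mode 0
Mode 0: guard c·x = 1.4483 hit at Δt = 1.1476 (t = 2.8094), x⁻ = (-1.4483) → reset → x⁺ = (-0.8100), jump to mode 1
Mode 1: guard c·x = 0.2321 hit at Δt = 1.1597 (t = 3.9691), x⁻ = (0.2321) → reset → x⁺ = (0.0290), jump to mode 0
Mode 0: flow for 0.4686 to horizon, guard not reached → x = (-0.7047)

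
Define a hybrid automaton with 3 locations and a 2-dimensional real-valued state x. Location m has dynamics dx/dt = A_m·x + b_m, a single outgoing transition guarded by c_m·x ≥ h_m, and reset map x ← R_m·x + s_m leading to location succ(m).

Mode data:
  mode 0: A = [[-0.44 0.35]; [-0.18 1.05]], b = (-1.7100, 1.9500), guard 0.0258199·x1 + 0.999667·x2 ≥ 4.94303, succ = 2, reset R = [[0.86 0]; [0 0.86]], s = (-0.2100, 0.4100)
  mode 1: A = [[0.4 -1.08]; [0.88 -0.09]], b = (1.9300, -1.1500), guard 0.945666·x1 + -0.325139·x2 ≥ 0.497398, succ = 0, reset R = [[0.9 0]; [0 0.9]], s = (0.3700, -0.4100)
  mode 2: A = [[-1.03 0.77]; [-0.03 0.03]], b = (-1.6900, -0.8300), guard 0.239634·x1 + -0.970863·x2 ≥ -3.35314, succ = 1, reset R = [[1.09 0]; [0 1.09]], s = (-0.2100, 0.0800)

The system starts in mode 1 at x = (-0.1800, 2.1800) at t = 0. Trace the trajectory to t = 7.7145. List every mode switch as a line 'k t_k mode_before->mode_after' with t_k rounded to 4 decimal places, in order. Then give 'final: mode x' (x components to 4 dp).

1 1.3716 1->0
2 2.6319 0->2
3 4.0053 2->1
4 6.5869 1->0
final: 0 -1.2127 0.8691

Mode 1: guard c·x = 0.4974 hit at Δt = 1.3716 (t = 1.3716), x⁻ = (0.6764, 0.4375) → reset → x⁺ = (0.9787, -0.0163), jump to mode 0
Mode 0: guard c·x = 4.9430 hit at Δt = 1.2603 (t = 2.6319), x⁻ = (-0.3692, 4.9542) → reset → x⁺ = (-0.5275, 4.6706), jump to mode 2
Mode 2: guard c·x = -3.3531 hit at Δt = 1.3734 (t = 4.0053), x⁻ = (0.9345, 3.6844) → reset → x⁺ = (0.8086, 4.0960), jump to mode 1
Mode 1: guard c·x = 0.4974 hit at Δt = 2.5816 (t = 6.5869), x⁻ = (0.2804, -0.7142) → reset → x⁺ = (0.6224, -1.0528), jump to mode 0
Mode 0: flow for 1.1276 to horizon, guard not reached → x = (-1.2127, 0.8691)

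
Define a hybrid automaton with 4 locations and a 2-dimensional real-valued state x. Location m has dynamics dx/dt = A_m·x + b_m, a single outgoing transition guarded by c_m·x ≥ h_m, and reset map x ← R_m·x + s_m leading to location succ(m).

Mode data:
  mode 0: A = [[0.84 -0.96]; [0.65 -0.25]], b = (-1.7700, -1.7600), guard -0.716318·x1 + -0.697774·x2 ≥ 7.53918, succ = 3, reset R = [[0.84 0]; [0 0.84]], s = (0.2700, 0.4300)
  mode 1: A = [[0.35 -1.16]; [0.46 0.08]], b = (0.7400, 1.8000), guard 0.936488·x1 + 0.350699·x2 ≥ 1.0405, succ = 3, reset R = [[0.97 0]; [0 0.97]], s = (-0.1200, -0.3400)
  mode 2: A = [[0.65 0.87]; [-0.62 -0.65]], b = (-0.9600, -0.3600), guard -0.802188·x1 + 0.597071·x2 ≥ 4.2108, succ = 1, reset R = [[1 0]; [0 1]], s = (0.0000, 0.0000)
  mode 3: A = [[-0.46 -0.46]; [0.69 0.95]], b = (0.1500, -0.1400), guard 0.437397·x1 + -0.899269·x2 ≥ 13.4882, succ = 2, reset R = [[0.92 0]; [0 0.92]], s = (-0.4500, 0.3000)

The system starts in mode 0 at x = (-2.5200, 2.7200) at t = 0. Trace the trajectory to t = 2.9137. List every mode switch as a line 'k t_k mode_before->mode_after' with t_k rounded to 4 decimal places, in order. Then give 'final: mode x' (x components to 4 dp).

Mode 0: guard c·x = 7.5392 hit at Δt = 0.8719 (t = 0.8719), x⁻ = (-8.5343, -2.0435) → reset → x⁺ = (-6.8988, -1.2866), jump to mode 3
Mode 3: guard c·x = 13.4882 hit at Δt = 1.4412 (t = 2.3131), x⁻ = (0.4120, -14.7987) → reset → x⁺ = (-0.0710, -13.3148), jump to mode 2
Mode 2: flow for 0.6006 to horizon, guard not reached → x = (-7.7465, -7.9130)

1 0.8719 0->3
2 2.3131 3->2
final: 2 -7.7465 -7.9130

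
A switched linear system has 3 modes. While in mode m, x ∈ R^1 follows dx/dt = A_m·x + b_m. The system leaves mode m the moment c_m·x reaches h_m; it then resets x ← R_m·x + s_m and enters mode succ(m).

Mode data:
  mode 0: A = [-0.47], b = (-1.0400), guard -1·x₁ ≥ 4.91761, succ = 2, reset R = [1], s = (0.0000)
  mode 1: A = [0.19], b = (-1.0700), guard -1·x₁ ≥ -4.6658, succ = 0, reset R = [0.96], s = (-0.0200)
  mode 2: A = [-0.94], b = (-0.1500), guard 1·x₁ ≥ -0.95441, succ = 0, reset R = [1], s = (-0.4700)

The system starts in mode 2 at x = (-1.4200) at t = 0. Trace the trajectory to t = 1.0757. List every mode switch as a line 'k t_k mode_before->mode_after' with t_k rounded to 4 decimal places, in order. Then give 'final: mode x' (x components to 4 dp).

Mode 2: guard c·x = -0.9544 hit at Δt = 0.4905 (t = 0.4905), x⁻ = (-0.9544) → reset → x⁺ = (-1.4244), jump to mode 0
Mode 0: flow for 0.5852 to horizon, guard not reached → x = (-1.6140)

1 0.4905 2->0
final: 0 -1.6140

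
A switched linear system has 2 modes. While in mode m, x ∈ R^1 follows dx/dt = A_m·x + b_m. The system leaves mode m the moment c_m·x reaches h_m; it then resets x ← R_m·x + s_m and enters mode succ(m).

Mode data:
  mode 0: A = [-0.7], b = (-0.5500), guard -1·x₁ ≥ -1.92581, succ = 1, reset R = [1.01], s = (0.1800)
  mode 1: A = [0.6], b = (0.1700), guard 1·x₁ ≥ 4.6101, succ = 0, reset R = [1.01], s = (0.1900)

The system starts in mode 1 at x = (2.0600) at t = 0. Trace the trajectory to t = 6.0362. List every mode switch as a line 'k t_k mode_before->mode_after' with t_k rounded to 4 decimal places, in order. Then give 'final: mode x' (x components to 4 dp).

1 1.2272 1->0
2 2.2714 0->1
3 3.4529 1->0
4 4.4971 0->1
5 5.6787 1->0
final: 0 3.5993

Mode 1: guard c·x = 4.6101 hit at Δt = 1.2272 (t = 1.2272), x⁻ = (4.6101) → reset → x⁺ = (4.8462), jump to mode 0
Mode 0: guard c·x = -1.9258 hit at Δt = 1.0442 (t = 2.2714), x⁻ = (1.9258) → reset → x⁺ = (2.1251), jump to mode 1
Mode 1: guard c·x = 4.6101 hit at Δt = 1.1816 (t = 3.4529), x⁻ = (4.6101) → reset → x⁺ = (4.8462), jump to mode 0
Mode 0: guard c·x = -1.9258 hit at Δt = 1.0442 (t = 4.4971), x⁻ = (1.9258) → reset → x⁺ = (2.1251), jump to mode 1
Mode 1: guard c·x = 4.6101 hit at Δt = 1.1816 (t = 5.6787), x⁻ = (4.6101) → reset → x⁺ = (4.8462), jump to mode 0
Mode 0: flow for 0.3575 to horizon, guard not reached → x = (3.5993)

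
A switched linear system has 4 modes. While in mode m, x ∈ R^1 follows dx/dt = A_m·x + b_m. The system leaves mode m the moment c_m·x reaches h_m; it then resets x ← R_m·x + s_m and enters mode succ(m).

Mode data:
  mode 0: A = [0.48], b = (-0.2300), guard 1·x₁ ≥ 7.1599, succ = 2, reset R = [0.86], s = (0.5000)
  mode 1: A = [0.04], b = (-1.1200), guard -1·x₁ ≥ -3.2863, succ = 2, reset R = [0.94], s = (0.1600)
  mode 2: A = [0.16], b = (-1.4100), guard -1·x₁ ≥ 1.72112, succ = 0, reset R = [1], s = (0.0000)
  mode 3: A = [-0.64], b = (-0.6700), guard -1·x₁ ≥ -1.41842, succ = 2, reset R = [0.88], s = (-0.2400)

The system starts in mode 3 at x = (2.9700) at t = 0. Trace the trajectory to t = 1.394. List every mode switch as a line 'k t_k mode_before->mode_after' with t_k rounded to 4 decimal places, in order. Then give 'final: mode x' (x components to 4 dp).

1 0.7628 3->2
final: 2 0.1789

Mode 3: guard c·x = -1.4184 hit at Δt = 0.7628 (t = 0.7628), x⁻ = (1.4184) → reset → x⁺ = (1.0082), jump to mode 2
Mode 2: flow for 0.6312 to horizon, guard not reached → x = (0.1789)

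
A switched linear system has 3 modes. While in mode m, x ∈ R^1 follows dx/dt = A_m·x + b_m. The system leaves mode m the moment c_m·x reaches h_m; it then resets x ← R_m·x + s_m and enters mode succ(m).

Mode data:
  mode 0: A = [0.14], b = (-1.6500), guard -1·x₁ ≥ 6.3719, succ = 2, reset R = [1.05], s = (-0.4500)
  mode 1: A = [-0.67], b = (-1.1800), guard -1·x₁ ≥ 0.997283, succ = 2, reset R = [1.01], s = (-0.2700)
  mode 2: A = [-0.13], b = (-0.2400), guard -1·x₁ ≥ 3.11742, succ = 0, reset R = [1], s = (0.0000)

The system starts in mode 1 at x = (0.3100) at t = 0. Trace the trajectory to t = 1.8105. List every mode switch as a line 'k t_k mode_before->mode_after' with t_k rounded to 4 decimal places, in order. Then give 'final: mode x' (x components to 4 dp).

Mode 1: guard c·x = 0.9973 hit at Δt = 1.4887 (t = 1.4887), x⁻ = (-0.9973) → reset → x⁺ = (-1.2773), jump to mode 2
Mode 2: flow for 0.3218 to horizon, guard not reached → x = (-1.3006)

1 1.4887 1->2
final: 2 -1.3006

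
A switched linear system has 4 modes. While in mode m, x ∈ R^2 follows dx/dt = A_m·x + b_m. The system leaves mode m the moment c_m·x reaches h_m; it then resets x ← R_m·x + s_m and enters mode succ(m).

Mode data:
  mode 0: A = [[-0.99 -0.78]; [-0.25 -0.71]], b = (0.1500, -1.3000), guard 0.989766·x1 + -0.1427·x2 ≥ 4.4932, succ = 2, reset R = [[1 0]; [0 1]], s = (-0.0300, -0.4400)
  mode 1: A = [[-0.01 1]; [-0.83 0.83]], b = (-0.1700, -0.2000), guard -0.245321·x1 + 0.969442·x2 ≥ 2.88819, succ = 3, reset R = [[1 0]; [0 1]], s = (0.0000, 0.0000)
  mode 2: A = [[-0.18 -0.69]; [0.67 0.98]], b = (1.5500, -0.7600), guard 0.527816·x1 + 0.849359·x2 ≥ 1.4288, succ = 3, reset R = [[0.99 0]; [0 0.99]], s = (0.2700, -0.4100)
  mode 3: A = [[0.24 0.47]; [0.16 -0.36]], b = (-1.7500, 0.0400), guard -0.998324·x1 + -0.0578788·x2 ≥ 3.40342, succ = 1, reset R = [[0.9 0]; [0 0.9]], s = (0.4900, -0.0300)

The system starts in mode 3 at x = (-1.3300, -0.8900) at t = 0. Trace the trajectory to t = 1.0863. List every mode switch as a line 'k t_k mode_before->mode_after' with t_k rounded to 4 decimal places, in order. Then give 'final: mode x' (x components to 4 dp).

Mode 3: guard c·x = 3.4034 hit at Δt = 0.7461 (t = 0.7461), x⁻ = (-3.3569, -0.9011) → reset → x⁺ = (-2.5312, -0.8410), jump to mode 1
Mode 1: flow for 0.3402 to horizon, guard not reached → x = (-2.7843, -0.3240)

1 0.7461 3->1
final: 1 -2.7843 -0.3240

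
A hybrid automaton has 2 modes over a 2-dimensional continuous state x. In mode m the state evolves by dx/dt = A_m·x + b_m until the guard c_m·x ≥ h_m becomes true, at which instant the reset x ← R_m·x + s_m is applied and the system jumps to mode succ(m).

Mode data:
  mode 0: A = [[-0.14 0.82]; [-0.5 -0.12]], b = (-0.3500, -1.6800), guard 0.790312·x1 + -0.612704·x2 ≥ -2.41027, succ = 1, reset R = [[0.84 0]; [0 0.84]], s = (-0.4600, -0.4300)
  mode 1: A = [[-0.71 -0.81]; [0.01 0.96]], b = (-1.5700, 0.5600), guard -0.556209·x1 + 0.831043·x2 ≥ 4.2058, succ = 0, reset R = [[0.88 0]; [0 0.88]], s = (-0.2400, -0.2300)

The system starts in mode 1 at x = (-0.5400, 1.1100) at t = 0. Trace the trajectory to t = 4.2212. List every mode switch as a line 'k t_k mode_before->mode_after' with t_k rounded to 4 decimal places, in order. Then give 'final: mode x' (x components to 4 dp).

1 0.8919 1->0
2 1.4458 0->1
3 2.1200 1->0
4 2.7752 0->1
5 3.5237 1->0
final: 0 -1.5849 1.8911

Mode 1: guard c·x = 4.2058 hit at Δt = 0.8919 (t = 0.8919), x⁻ = (-2.5053, 3.3841) → reset → x⁺ = (-2.4446, 2.7480), jump to mode 0
Mode 0: guard c·x = -2.4103 hit at Δt = 0.5539 (t = 1.4458), x⁻ = (-1.3658, 2.1722) → reset → x⁺ = (-1.6072, 1.3946), jump to mode 1
Mode 1: guard c·x = 4.2058 hit at Δt = 0.6742 (t = 2.1200), x⁻ = (-2.8180, 3.1748) → reset → x⁺ = (-2.7199, 2.5638), jump to mode 0
Mode 0: guard c·x = -2.4103 hit at Δt = 0.6552 (t = 2.7752), x⁻ = (-1.5254, 1.9663) → reset → x⁺ = (-1.7413, 1.2217), jump to mode 1
Mode 1: guard c·x = 4.2058 hit at Δt = 0.7485 (t = 3.5237), x⁻ = (-2.9369, 3.0952) → reset → x⁺ = (-2.8245, 2.4938), jump to mode 0
Mode 0: flow for 0.6975 to horizon, guard not reached → x = (-1.5849, 1.8911)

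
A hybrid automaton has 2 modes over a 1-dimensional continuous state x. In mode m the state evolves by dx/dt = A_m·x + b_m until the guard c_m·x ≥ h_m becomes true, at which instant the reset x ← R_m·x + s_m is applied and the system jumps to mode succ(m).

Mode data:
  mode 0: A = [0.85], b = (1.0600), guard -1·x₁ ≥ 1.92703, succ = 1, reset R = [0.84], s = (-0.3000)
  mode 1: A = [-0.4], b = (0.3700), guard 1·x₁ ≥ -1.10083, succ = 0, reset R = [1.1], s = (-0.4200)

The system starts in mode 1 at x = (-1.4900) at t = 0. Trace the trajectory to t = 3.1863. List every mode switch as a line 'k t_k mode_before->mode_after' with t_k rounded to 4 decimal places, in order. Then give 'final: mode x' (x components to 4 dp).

Mode 1: guard c·x = -1.1008 hit at Δt = 0.4393 (t = 0.4393), x⁻ = (-1.1008) → reset → x⁺ = (-1.6309), jump to mode 0
Mode 0: guard c·x = 1.9270 hit at Δt = 0.6727 (t = 1.1120), x⁻ = (-1.9270) → reset → x⁺ = (-1.9187), jump to mode 1
Mode 1: guard c·x = -1.1008 hit at Δt = 0.8478 (t = 1.9598), x⁻ = (-1.1008) → reset → x⁺ = (-1.6309), jump to mode 0
Mode 0: guard c·x = 1.9270 hit at Δt = 0.6727 (t = 2.6325), x⁻ = (-1.9270) → reset → x⁺ = (-1.9187), jump to mode 1
Mode 1: flow for 0.5538 to horizon, guard not reached → x = (-1.3537)

1 0.4393 1->0
2 1.1120 0->1
3 1.9598 1->0
4 2.6325 0->1
final: 1 -1.3537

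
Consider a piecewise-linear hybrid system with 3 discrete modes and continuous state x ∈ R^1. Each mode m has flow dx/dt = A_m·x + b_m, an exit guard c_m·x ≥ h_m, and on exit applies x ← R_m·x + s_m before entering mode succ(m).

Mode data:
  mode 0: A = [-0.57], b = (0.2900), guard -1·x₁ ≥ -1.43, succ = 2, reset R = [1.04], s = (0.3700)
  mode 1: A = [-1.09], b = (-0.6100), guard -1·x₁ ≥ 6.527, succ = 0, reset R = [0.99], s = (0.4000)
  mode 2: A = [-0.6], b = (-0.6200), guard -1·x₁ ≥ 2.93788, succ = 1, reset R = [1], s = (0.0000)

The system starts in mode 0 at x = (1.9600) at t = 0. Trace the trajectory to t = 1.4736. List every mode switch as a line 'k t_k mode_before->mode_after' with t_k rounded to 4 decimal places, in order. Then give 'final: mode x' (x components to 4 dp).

1 0.7973 0->2
final: 2 0.8931

Mode 0: guard c·x = -1.4300 hit at Δt = 0.7973 (t = 0.7973), x⁻ = (1.4300) → reset → x⁺ = (1.8572), jump to mode 2
Mode 2: flow for 0.6763 to horizon, guard not reached → x = (0.8931)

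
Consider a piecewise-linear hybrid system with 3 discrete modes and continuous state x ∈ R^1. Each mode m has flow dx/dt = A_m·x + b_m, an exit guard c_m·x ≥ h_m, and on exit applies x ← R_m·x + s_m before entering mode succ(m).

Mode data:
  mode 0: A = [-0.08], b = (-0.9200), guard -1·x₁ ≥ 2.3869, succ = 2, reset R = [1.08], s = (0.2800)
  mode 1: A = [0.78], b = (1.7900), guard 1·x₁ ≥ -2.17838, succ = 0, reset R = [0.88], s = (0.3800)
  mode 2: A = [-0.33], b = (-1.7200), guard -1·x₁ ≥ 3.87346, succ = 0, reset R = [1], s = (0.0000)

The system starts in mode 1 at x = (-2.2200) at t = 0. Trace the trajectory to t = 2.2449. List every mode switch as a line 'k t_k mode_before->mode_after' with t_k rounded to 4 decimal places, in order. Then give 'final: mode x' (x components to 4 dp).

1 0.5667 1->0
2 1.6813 0->2
final: 2 -2.7924

Mode 1: guard c·x = -2.1784 hit at Δt = 0.5667 (t = 0.5667), x⁻ = (-2.1784) → reset → x⁺ = (-1.5370), jump to mode 0
Mode 0: guard c·x = 2.3869 hit at Δt = 1.1146 (t = 1.6813), x⁻ = (-2.3869) → reset → x⁺ = (-2.2979), jump to mode 2
Mode 2: flow for 0.5636 to horizon, guard not reached → x = (-2.7924)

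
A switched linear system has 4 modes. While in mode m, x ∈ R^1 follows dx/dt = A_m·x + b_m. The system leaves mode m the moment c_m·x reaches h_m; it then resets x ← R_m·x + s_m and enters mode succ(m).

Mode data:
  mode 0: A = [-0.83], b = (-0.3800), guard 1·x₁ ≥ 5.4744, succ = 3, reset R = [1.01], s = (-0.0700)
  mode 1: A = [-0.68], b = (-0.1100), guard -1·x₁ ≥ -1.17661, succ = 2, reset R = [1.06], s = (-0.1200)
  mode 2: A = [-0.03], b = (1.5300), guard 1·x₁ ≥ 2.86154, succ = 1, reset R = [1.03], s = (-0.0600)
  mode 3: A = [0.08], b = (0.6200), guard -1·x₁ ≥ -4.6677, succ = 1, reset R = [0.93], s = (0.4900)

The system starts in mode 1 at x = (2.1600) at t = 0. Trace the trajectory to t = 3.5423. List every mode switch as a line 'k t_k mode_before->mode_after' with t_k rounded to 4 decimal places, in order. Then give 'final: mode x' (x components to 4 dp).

Mode 1: guard c·x = -1.1766 hit at Δt = 0.8101 (t = 0.8101), x⁻ = (1.1766) → reset → x⁺ = (1.1272), jump to mode 2
Mode 2: guard c·x = 2.8615 hit at Δt = 1.1798 (t = 1.9899), x⁻ = (2.8615) → reset → x⁺ = (2.8874), jump to mode 1
Mode 1: guard c·x = -1.1766 hit at Δt = 1.2109 (t = 3.2008), x⁻ = (1.1766) → reset → x⁺ = (1.1272), jump to mode 2
Mode 2: flow for 0.3415 to horizon, guard not reached → x = (1.6355)

1 0.8101 1->2
2 1.9899 2->1
3 3.2008 1->2
final: 2 1.6355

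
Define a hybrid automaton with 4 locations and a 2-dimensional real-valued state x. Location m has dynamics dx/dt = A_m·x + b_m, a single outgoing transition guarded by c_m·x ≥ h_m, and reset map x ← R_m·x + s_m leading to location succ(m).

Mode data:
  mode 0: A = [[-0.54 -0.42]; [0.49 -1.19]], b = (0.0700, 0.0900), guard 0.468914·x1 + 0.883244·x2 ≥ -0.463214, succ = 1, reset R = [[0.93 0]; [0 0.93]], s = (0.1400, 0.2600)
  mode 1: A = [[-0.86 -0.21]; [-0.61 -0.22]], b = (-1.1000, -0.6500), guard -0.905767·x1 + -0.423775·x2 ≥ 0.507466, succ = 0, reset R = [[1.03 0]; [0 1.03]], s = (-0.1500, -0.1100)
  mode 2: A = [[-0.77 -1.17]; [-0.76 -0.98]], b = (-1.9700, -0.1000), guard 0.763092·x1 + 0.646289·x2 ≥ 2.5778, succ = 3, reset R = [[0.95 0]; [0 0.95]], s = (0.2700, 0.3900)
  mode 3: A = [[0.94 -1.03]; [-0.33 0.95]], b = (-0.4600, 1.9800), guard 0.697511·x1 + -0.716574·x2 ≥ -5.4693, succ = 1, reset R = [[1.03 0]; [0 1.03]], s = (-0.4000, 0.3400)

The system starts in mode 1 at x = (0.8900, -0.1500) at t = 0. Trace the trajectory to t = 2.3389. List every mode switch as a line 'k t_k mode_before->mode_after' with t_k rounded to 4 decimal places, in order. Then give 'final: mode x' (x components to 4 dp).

1 0.8917 1->0
2 1.4434 0->1
3 1.9185 1->0
final: 0 -0.3286 -0.3575

Mode 1: guard c·x = 0.5075 hit at Δt = 0.8917 (t = 0.8917), x⁻ = (-0.1986, -0.7730) → reset → x⁺ = (-0.3545, -0.9062), jump to mode 0
Mode 0: guard c·x = -0.4632 hit at Δt = 0.5517 (t = 1.4434), x⁻ = (-0.0974, -0.4728) → reset → x⁺ = (0.0495, -0.1797), jump to mode 1
Mode 1: guard c·x = 0.5075 hit at Δt = 0.4751 (t = 1.9185), x⁻ = (-0.3706, -0.4054) → reset → x⁺ = (-0.5317, -0.5276), jump to mode 0
Mode 0: flow for 0.4204 to horizon, guard not reached → x = (-0.3286, -0.3575)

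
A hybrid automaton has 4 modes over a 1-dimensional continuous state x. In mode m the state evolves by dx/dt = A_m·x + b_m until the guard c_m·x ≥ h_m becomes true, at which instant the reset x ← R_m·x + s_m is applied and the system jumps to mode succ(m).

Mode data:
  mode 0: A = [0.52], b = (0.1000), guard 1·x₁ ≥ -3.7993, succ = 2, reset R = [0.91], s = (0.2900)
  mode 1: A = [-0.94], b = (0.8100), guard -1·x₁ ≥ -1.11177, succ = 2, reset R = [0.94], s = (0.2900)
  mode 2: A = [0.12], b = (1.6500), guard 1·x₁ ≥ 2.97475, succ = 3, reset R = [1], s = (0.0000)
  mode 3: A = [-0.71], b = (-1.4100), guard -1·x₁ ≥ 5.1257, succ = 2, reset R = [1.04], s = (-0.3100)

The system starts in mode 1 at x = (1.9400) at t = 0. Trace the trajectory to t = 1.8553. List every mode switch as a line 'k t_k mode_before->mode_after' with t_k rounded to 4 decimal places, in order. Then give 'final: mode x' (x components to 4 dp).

Mode 1: guard c·x = -1.1118 hit at Δt = 1.5547 (t = 1.5547), x⁻ = (1.1118) → reset → x⁺ = (1.3351), jump to mode 2
Mode 2: flow for 0.3006 to horizon, guard not reached → x = (1.8892)

1 1.5547 1->2
final: 2 1.8892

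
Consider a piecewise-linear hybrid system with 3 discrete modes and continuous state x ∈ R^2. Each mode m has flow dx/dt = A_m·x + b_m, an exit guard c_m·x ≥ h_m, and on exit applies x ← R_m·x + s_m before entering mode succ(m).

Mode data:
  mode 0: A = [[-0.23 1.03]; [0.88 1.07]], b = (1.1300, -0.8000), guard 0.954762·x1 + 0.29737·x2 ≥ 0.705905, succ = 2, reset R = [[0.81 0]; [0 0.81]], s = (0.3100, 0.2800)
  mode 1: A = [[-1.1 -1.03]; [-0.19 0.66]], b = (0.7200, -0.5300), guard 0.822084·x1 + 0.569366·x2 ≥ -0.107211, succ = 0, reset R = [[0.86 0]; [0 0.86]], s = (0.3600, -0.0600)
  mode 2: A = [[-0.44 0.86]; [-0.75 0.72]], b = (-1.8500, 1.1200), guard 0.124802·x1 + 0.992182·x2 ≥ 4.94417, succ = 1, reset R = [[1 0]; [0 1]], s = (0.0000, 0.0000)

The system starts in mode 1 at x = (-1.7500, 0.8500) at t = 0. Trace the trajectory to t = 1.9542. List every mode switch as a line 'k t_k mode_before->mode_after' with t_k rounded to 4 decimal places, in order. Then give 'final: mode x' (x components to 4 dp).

Mode 1: guard c·x = -0.1072 hit at Δt = 0.7741 (t = 0.7741), x⁻ = (-0.9122, 1.1289) → reset → x⁺ = (-0.4245, 0.9108), jump to mode 0
Mode 0: guard c·x = 0.7059 hit at Δt = 0.4117 (t = 1.1858), x⁻ = (0.4309, 0.9902) → reset → x⁺ = (0.6591, 1.0821), jump to mode 2
Mode 2: flow for 0.7684 to horizon, guard not reached → x = (0.3048, 2.7244)

1 0.7741 1->0
2 1.1858 0->2
final: 2 0.3048 2.7244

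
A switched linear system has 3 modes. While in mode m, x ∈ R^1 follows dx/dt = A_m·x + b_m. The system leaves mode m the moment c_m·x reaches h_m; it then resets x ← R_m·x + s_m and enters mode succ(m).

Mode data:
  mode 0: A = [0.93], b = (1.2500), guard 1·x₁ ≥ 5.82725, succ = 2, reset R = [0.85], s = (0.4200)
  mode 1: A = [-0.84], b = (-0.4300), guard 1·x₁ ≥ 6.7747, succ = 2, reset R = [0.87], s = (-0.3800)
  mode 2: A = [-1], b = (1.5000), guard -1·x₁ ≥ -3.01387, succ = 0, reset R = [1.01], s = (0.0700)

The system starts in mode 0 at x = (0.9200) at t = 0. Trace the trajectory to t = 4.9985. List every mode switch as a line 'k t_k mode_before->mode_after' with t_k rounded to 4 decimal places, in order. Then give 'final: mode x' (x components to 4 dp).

1 1.2397 0->2
2 2.1791 2->0
3 2.6903 0->2
4 3.6297 2->0
5 4.1408 0->2
final: 2 3.1428

Mode 0: guard c·x = 5.8273 hit at Δt = 1.2397 (t = 1.2397), x⁻ = (5.8273) → reset → x⁺ = (5.3732), jump to mode 2
Mode 2: guard c·x = -3.0139 hit at Δt = 0.9394 (t = 2.1791), x⁻ = (3.0139) → reset → x⁺ = (3.1140), jump to mode 0
Mode 0: guard c·x = 5.8273 hit at Δt = 0.5112 (t = 2.6903), x⁻ = (5.8273) → reset → x⁺ = (5.3732), jump to mode 2
Mode 2: guard c·x = -3.0139 hit at Δt = 0.9394 (t = 3.6297), x⁻ = (3.0139) → reset → x⁺ = (3.1140), jump to mode 0
Mode 0: guard c·x = 5.8273 hit at Δt = 0.5112 (t = 4.1408), x⁻ = (5.8272) → reset → x⁺ = (5.3732), jump to mode 2
Mode 2: flow for 0.8577 to horizon, guard not reached → x = (3.1428)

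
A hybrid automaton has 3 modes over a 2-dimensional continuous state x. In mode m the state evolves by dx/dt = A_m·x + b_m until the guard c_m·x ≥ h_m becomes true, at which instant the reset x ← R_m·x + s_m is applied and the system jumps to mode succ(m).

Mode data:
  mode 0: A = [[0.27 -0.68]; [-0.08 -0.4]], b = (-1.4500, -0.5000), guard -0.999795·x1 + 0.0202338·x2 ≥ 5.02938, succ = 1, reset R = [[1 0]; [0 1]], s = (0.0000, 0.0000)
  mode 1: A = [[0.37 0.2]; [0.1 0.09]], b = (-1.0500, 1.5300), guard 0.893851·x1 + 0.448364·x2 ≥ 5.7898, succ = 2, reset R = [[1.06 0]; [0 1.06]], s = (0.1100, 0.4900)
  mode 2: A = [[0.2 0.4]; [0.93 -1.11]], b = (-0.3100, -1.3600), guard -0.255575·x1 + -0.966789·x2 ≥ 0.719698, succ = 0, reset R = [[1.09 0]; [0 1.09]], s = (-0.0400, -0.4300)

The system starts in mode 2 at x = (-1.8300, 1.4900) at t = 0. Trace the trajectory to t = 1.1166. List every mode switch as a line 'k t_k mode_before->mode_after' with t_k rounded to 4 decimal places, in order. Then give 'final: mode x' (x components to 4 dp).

1 0.4492 2->0
final: 0 -3.4368 -0.6602

Mode 2: guard c·x = 0.7197 hit at Δt = 0.4492 (t = 0.4492), x⁻ = (-2.0365, -0.2061) → reset → x⁺ = (-2.2598, -0.6546), jump to mode 0
Mode 0: flow for 0.6674 to horizon, guard not reached → x = (-3.4368, -0.6602)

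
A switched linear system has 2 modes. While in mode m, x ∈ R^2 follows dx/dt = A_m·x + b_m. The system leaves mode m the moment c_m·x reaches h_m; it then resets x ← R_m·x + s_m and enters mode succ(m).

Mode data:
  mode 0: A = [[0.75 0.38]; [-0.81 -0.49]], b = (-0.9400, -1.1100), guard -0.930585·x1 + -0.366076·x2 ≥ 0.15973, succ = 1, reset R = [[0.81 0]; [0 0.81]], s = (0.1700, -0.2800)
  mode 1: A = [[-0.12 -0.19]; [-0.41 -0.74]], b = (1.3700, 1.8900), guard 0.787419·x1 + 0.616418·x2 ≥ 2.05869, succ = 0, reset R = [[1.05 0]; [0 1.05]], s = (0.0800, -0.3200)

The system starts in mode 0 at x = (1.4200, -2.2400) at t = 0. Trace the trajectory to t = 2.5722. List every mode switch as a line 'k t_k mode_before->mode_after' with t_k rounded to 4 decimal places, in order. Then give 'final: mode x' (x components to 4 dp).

1 0.5321 0->1
2 1.8408 1->0
final: 0 3.5033 -2.5253

Mode 0: guard c·x = 0.1597 hit at Δt = 0.5321 (t = 0.5321), x⁻ = (0.8859, -2.6884) → reset → x⁺ = (0.8876, -2.4576), jump to mode 1
Mode 1: guard c·x = 2.0587 hit at Δt = 1.3087 (t = 1.8408), x⁻ = (2.6346, -0.0256) → reset → x⁺ = (2.8463, -0.3469), jump to mode 0
Mode 0: flow for 0.7314 to horizon, guard not reached → x = (3.5033, -2.5253)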